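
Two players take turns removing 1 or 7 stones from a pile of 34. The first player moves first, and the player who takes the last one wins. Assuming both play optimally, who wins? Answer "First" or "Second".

Second

W/L table (W = player to move can force a win):
i:   0  1  2  3  4  5  6  7  8  9 10 11 12 13 14 15 16 17 18 19 20 21 22 23 24 25 26 27 28 29 30 31 32 33 34
     L  W  L  W  L  W  L  W  L  W  L  W  L  W  L  W  L  W  L  W  L  W  L  W  L  W  L  W  L  W  L  W  L  W  L
Position 34 is L, so the second player wins.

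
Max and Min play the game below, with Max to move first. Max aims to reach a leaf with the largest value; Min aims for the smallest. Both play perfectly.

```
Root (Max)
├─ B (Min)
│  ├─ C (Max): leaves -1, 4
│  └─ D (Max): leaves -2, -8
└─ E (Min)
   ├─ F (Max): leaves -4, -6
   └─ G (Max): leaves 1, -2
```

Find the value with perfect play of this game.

C (Max): max(-1, 4) = 4
D (Max): max(-2, -8) = -2
B (Min): min(4, -2) = -2
F (Max): max(-4, -6) = -4
G (Max): max(1, -2) = 1
E (Min): min(-4, 1) = -4
Root (Max): max(-2, -4) = -2

-2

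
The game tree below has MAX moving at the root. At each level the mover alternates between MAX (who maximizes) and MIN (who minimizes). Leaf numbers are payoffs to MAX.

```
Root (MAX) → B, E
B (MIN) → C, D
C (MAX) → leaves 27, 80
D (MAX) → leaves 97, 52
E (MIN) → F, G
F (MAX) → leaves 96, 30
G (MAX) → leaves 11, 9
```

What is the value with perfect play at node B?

80

C: max(27, 80) = 80
D: max(97, 52) = 97
B: min(80, 97) = 80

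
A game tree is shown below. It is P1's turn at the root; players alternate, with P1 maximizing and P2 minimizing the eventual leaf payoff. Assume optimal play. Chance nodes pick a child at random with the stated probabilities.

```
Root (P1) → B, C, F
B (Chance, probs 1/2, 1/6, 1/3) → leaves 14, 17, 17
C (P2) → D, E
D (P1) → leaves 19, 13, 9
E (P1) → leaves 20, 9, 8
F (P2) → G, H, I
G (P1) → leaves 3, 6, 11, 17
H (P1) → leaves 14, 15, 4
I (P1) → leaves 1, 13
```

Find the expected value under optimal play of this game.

19

B (Chance): 1/2·14 + 1/6·17 + 1/3·17 = 15.5
D (P1): max(19, 13, 9) = 19
E (P1): max(20, 9, 8) = 20
C (P2): min(19, 20) = 19
G (P1): max(3, 6, 11, 17) = 17
H (P1): max(14, 15, 4) = 15
I (P1): max(1, 13) = 13
F (P2): min(17, 15, 13) = 13
Root (P1): max(15.5, 19, 13) = 19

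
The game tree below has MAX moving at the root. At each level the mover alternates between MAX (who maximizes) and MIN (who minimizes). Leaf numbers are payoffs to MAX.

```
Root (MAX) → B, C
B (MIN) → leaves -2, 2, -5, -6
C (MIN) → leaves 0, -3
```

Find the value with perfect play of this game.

-3

B (MIN): min(-2, 2, -5, -6) = -6
C (MIN): min(0, -3) = -3
Root (MAX): max(-6, -3) = -3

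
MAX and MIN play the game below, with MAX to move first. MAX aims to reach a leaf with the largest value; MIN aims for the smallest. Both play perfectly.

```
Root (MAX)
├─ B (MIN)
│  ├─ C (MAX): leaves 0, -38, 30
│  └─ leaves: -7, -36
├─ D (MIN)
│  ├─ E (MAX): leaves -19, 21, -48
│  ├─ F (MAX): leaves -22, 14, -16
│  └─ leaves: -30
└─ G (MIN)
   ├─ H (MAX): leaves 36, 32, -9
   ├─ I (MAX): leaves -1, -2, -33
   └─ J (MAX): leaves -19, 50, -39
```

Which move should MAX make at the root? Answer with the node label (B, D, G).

G

C (MAX): max(0, -38, 30) = 30
B (MIN): min(30, -7, -36) = -36
E (MAX): max(-19, 21, -48) = 21
F (MAX): max(-22, 14, -16) = 14
D (MIN): min(21, 14, -30) = -30
H (MAX): max(36, 32, -9) = 36
I (MAX): max(-1, -2, -33) = -1
J (MAX): max(-19, 50, -39) = 50
G (MIN): min(36, -1, 50) = -1
Root (MAX): max(-36, -30, -1) = -1
MAX picks the child with the highest value: G (value -1).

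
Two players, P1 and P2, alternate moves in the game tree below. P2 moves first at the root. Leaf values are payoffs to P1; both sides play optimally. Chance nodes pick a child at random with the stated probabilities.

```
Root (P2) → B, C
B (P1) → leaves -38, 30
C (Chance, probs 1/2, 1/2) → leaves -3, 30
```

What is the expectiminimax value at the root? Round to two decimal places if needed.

B (P1): max(-38, 30) = 30
C (Chance): 1/2·-3 + 1/2·30 = 13.5
Root (P2): min(30, 13.5) = 13.5

13.5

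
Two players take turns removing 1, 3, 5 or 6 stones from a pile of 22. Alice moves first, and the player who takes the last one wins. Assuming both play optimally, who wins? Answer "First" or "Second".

W/L table (W = player to move can force a win):
i:   0  1  2  3  4  5  6  7  8  9 10 11 12 13 14 15 16 17 18 19 20 21 22
     L  W  L  W  L  W  W  W  W  W  W  L  W  L  W  L  W  W  W  W  W  W  L
Position 22 is L, so the second player wins.

Second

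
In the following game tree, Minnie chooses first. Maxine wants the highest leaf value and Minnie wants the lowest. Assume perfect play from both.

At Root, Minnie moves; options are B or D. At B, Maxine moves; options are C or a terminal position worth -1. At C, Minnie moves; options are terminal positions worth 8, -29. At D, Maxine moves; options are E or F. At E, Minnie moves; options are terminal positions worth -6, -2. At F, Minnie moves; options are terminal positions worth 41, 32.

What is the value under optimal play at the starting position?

-1

C (Minnie): min(8, -29) = -29
B (Maxine): max(-29, -1) = -1
E (Minnie): min(-6, -2) = -6
F (Minnie): min(41, 32) = 32
D (Maxine): max(-6, 32) = 32
Root (Minnie): min(-1, 32) = -1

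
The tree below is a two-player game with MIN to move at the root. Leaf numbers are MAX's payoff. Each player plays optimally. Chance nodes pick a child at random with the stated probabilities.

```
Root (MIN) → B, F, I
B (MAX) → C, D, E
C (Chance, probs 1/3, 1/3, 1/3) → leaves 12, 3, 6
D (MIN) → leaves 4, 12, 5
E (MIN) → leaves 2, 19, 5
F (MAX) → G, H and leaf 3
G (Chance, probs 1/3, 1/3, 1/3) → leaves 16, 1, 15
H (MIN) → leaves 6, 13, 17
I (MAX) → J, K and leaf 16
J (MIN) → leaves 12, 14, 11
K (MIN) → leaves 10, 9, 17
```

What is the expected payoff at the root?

C (Chance): 1/3·12 + 1/3·3 + 1/3·6 = 7
D (MIN): min(4, 12, 5) = 4
E (MIN): min(2, 19, 5) = 2
B (MAX): max(7, 4, 2) = 7
G (Chance): 1/3·16 + 1/3·1 + 1/3·15 = 10.67
H (MIN): min(6, 13, 17) = 6
F (MAX): max(10.67, 6, 3) = 10.67
J (MIN): min(12, 14, 11) = 11
K (MIN): min(10, 9, 17) = 9
I (MAX): max(11, 9, 16) = 16
Root (MIN): min(7, 10.67, 16) = 7

7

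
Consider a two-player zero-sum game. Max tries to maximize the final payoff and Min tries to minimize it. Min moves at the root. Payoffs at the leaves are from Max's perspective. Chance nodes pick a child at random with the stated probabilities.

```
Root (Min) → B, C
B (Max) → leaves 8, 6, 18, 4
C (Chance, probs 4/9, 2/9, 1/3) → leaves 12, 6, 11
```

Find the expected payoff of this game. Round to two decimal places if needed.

B (Max): max(8, 6, 18, 4) = 18
C (Chance): 4/9·12 + 2/9·6 + 1/3·11 = 10.33
Root (Min): min(18, 10.33) = 10.33

10.33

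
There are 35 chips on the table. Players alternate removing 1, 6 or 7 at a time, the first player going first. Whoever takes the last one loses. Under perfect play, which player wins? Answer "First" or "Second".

Positions where the player to move wins (W) vs loses (L):
i:   0  1  2  3  4  5  6  7  8  9 10 11 12 13 14 15 16 17 18 19 20 21 22 23 24 25 26 27 28 29 30 31 32 33 34 35
     W  L  W  L  W  L  W  W  W  W  W  W  W  L  W  L  W  L  W  W  W  W  W  W  W  L  W  L  W  L  W  W  W  W  W  W
Position 35 is W, so the first player wins.

First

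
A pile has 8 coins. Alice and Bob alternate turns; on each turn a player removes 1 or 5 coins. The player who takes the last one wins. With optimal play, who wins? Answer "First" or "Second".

Positions where the player to move wins (W) vs loses (L):
i:   0  1  2  3  4  5  6  7  8
     L  W  L  W  L  W  L  W  L
Position 8 is L, so the second player wins.

Second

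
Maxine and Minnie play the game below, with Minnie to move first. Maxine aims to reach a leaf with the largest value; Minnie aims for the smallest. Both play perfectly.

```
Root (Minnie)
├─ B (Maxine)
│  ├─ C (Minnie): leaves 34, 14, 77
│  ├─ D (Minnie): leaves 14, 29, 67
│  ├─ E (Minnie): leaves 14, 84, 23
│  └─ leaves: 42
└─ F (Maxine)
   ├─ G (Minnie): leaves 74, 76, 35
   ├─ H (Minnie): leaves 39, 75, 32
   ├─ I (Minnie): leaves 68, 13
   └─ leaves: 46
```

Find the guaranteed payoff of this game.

C (Minnie): min(34, 14, 77) = 14
D (Minnie): min(14, 29, 67) = 14
E (Minnie): min(14, 84, 23) = 14
B (Maxine): max(14, 14, 14, 42) = 42
G (Minnie): min(74, 76, 35) = 35
H (Minnie): min(39, 75, 32) = 32
I (Minnie): min(68, 13) = 13
F (Maxine): max(35, 32, 13, 46) = 46
Root (Minnie): min(42, 46) = 42

42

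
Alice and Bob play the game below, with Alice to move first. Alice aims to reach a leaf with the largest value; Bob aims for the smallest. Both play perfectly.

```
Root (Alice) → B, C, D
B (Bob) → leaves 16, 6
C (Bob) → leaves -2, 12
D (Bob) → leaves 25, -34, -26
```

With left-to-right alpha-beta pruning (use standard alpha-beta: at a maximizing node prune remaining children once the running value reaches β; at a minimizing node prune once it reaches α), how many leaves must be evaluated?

B [α=-∞,β=+∞]: v=6
C [α=6,β=+∞]: v=-2 after child 1 ≤ α → α-cutoff, skip 1
D [α=6,β=+∞]: v=-34 after child 2 ≤ α → α-cutoff, skip 1
Root [α=-∞,β=+∞]: v=6
Leaves evaluated: 5 of 7.

5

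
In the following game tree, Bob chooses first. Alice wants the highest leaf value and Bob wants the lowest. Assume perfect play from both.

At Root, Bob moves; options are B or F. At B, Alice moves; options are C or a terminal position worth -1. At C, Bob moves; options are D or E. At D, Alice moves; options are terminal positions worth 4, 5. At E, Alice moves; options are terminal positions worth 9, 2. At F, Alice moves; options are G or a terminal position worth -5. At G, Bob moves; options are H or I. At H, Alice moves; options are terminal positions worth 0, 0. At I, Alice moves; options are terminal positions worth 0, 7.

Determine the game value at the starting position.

D (Alice): max(4, 5) = 5
E (Alice): max(9, 2) = 9
C (Bob): min(5, 9) = 5
B (Alice): max(5, -1) = 5
H (Alice): max(0, 0) = 0
I (Alice): max(0, 7) = 7
G (Bob): min(0, 7) = 0
F (Alice): max(0, -5) = 0
Root (Bob): min(5, 0) = 0

0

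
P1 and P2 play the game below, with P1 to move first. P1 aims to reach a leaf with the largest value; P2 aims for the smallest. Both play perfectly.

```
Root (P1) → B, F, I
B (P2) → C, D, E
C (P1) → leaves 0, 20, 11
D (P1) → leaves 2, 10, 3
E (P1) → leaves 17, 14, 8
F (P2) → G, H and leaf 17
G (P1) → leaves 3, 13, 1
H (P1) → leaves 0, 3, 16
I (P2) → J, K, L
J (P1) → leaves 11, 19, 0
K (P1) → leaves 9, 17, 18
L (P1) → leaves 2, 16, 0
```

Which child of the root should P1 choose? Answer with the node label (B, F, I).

I

C (P1): max(0, 20, 11) = 20
D (P1): max(2, 10, 3) = 10
E (P1): max(17, 14, 8) = 17
B (P2): min(20, 10, 17) = 10
G (P1): max(3, 13, 1) = 13
H (P1): max(0, 3, 16) = 16
F (P2): min(13, 16, 17) = 13
J (P1): max(11, 19, 0) = 19
K (P1): max(9, 17, 18) = 18
L (P1): max(2, 16, 0) = 16
I (P2): min(19, 18, 16) = 16
Root (P1): max(10, 13, 16) = 16
P1 picks the child with the highest value: I (value 16).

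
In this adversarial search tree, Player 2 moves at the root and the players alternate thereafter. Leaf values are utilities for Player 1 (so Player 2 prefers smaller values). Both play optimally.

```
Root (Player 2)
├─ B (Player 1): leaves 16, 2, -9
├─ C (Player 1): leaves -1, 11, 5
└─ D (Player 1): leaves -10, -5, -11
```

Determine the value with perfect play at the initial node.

B (Player 1): max(16, 2, -9) = 16
C (Player 1): max(-1, 11, 5) = 11
D (Player 1): max(-10, -5, -11) = -5
Root (Player 2): min(16, 11, -5) = -5

-5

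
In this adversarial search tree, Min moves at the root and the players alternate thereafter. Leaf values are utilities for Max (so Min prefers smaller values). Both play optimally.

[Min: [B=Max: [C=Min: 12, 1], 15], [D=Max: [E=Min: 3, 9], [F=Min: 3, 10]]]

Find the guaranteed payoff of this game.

C (Min): min(12, 1) = 1
B (Max): max(1, 15) = 15
E (Min): min(3, 9) = 3
F (Min): min(3, 10) = 3
D (Max): max(3, 3) = 3
Root (Min): min(15, 3) = 3

3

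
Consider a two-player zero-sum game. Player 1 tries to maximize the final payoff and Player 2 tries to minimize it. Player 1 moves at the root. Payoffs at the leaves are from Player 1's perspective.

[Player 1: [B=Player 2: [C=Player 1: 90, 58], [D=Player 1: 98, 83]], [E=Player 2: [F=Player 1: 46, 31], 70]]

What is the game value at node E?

F: max(46, 31) = 46
E: min(46, 70) = 46

46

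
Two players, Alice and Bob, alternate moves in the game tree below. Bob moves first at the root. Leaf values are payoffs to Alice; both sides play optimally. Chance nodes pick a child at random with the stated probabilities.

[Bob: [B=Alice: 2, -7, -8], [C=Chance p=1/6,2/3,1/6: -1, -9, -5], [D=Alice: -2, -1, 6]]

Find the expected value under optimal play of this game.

B (Alice): max(2, -7, -8) = 2
C (Chance): 1/6·-1 + 2/3·-9 + 1/6·-5 = -7
D (Alice): max(-2, -1, 6) = 6
Root (Bob): min(2, -7, 6) = -7

-7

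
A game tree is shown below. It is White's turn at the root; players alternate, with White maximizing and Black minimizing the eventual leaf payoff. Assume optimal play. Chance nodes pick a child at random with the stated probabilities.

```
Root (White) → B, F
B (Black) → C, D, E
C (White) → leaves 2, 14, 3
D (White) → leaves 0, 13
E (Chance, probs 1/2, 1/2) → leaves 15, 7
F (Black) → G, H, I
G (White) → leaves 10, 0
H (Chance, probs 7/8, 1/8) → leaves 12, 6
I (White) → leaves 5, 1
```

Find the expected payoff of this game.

11

C (White): max(2, 14, 3) = 14
D (White): max(0, 13) = 13
E (Chance): 1/2·15 + 1/2·7 = 11
B (Black): min(14, 13, 11) = 11
G (White): max(10, 0) = 10
H (Chance): 7/8·12 + 1/8·6 = 11.25
I (White): max(5, 1) = 5
F (Black): min(10, 11.25, 5) = 5
Root (White): max(11, 5) = 11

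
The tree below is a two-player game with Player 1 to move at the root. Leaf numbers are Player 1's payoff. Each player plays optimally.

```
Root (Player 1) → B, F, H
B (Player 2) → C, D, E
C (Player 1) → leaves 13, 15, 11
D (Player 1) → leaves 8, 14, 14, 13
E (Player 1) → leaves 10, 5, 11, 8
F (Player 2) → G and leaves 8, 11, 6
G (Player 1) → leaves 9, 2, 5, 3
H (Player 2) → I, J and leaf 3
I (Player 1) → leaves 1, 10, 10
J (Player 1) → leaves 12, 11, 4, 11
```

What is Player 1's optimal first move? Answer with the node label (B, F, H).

C (Player 1): max(13, 15, 11) = 15
D (Player 1): max(8, 14, 14, 13) = 14
E (Player 1): max(10, 5, 11, 8) = 11
B (Player 2): min(15, 14, 11) = 11
G (Player 1): max(9, 2, 5, 3) = 9
F (Player 2): min(9, 8, 11, 6) = 6
I (Player 1): max(1, 10, 10) = 10
J (Player 1): max(12, 11, 4, 11) = 12
H (Player 2): min(10, 12, 3) = 3
Root (Player 1): max(11, 6, 3) = 11
Player 1 picks the child with the highest value: B (value 11).

B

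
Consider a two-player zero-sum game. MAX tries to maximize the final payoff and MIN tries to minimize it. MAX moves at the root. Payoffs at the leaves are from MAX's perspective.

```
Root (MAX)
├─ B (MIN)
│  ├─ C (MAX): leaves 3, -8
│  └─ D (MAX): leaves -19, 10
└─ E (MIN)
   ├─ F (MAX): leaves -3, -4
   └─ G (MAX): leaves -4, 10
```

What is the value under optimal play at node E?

F: max(-3, -4) = -3
G: max(-4, 10) = 10
E: min(-3, 10) = -3

-3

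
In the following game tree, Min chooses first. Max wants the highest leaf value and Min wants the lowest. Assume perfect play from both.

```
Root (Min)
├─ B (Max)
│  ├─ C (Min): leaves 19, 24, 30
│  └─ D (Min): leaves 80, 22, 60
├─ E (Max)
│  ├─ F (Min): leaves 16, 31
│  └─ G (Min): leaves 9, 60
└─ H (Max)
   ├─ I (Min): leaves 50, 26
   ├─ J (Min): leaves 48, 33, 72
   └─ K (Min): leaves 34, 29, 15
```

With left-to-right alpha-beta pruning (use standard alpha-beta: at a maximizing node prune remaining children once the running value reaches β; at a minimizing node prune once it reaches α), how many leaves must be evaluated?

C [α=-∞,β=+∞]: v=19
D [α=19,β=+∞]: v=22
B [α=-∞,β=+∞]: v=22
F [α=-∞,β=22]: v=16
G [α=16,β=22]: v=9 after child 1 ≤ α → α-cutoff, skip 1
E [α=-∞,β=22]: v=16
I [α=-∞,β=16]: v=26
H [α=-∞,β=16]: v=26 after child 1 ≥ β → β-cutoff, skip 2
Root [α=-∞,β=+∞]: v=16
Leaves evaluated: 11 of 18.

11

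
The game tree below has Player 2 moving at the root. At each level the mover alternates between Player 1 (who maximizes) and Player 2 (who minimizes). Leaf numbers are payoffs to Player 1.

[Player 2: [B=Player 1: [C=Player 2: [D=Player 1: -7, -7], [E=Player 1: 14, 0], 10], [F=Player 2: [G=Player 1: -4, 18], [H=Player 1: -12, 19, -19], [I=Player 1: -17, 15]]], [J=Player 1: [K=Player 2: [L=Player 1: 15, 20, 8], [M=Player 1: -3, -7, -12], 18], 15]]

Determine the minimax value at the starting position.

D (Player 1): max(-7, -7) = -7
E (Player 1): max(14, 0) = 14
C (Player 2): min(-7, 14, 10) = -7
G (Player 1): max(-4, 18) = 18
H (Player 1): max(-12, 19, -19) = 19
I (Player 1): max(-17, 15) = 15
F (Player 2): min(18, 19, 15) = 15
B (Player 1): max(-7, 15) = 15
L (Player 1): max(15, 20, 8) = 20
M (Player 1): max(-3, -7, -12) = -3
K (Player 2): min(20, -3, 18) = -3
J (Player 1): max(-3, 15) = 15
Root (Player 2): min(15, 15) = 15

15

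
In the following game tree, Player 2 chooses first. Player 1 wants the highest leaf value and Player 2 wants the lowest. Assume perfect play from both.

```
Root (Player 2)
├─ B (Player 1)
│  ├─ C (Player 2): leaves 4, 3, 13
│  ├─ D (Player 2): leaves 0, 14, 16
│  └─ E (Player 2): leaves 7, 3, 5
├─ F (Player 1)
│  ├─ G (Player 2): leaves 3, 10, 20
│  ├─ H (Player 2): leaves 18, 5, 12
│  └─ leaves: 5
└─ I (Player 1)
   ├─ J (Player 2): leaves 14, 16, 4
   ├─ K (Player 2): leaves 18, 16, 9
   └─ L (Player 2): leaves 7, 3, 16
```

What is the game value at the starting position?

3

C (Player 2): min(4, 3, 13) = 3
D (Player 2): min(0, 14, 16) = 0
E (Player 2): min(7, 3, 5) = 3
B (Player 1): max(3, 0, 3) = 3
G (Player 2): min(3, 10, 20) = 3
H (Player 2): min(18, 5, 12) = 5
F (Player 1): max(3, 5, 5) = 5
J (Player 2): min(14, 16, 4) = 4
K (Player 2): min(18, 16, 9) = 9
L (Player 2): min(7, 3, 16) = 3
I (Player 1): max(4, 9, 3) = 9
Root (Player 2): min(3, 5, 9) = 3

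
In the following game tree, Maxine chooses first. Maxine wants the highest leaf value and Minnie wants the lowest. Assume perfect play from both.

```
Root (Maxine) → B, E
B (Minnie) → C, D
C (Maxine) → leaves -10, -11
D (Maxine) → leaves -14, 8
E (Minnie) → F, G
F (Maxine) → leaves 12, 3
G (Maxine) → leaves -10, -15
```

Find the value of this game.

-10

C (Maxine): max(-10, -11) = -10
D (Maxine): max(-14, 8) = 8
B (Minnie): min(-10, 8) = -10
F (Maxine): max(12, 3) = 12
G (Maxine): max(-10, -15) = -10
E (Minnie): min(12, -10) = -10
Root (Maxine): max(-10, -10) = -10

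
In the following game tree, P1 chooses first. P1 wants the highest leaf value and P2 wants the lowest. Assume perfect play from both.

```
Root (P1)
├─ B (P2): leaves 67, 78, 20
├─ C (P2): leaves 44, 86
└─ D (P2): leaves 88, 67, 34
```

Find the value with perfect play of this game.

B (P2): min(67, 78, 20) = 20
C (P2): min(44, 86) = 44
D (P2): min(88, 67, 34) = 34
Root (P1): max(20, 44, 34) = 44

44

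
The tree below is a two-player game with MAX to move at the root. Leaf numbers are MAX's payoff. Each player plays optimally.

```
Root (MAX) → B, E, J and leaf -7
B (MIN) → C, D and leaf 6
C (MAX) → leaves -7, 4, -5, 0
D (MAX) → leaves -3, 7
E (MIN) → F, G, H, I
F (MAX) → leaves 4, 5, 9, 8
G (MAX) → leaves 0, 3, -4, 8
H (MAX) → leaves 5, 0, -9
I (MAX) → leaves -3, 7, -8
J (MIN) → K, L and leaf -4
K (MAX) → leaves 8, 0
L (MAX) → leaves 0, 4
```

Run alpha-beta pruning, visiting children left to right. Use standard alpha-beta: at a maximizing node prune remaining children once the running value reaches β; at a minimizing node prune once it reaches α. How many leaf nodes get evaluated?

25

C [α=-∞,β=+∞]: v=4
D [α=-∞,β=4]: v=7
B [α=-∞,β=+∞]: v=4
F [α=4,β=+∞]: v=9
G [α=4,β=9]: v=8
H [α=4,β=8]: v=5
I [α=4,β=5]: v=7 after child 2 ≥ β → β-cutoff, skip 1
E [α=4,β=+∞]: v=5
K [α=5,β=+∞]: v=8
L [α=5,β=8]: v=4
J [α=5,β=+∞]: v=4 after child 2 ≤ α → α-cutoff, skip 1
Root [α=-∞,β=+∞]: v=5
Leaves evaluated: 25 of 27.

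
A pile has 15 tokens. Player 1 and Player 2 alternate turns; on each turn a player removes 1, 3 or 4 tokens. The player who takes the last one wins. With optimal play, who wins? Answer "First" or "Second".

First

Compute winning (W) and losing (L) positions by backward induction:
i:   0  1  2  3  4  5  6  7  8  9 10 11 12 13 14 15
     L  W  L  W  W  W  W  L  W  L  W  W  W  W  L  W
Position 15 is W, so the first player wins.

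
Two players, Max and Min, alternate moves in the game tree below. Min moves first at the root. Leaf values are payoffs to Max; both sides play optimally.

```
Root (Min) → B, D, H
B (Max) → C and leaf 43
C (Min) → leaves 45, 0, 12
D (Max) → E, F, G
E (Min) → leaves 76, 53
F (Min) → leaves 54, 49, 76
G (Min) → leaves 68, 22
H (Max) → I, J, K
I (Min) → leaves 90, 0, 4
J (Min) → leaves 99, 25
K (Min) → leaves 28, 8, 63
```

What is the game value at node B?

43

C: min(45, 0, 12) = 0
B: max(0, 43) = 43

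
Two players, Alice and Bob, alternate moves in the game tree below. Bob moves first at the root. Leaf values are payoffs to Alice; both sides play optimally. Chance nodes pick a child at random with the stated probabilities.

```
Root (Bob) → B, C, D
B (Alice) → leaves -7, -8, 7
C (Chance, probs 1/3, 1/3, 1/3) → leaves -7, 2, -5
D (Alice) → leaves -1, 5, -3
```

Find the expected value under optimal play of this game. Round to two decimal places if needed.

B (Alice): max(-7, -8, 7) = 7
C (Chance): 1/3·-7 + 1/3·2 + 1/3·-5 = -3.33
D (Alice): max(-1, 5, -3) = 5
Root (Bob): min(7, -3.33, 5) = -3.33

-3.33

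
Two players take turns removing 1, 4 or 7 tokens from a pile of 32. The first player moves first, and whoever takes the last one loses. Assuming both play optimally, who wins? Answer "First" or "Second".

Mark each pile size as W (mover wins) or L (mover loses):
i:   0  1  2  3  4  5  6  7  8  9 10 11 12 13 14 15 16 17 18 19 20 21 22 23 24 25 26 27 28 29 30 31 32
     W  L  W  L  W  W  L  W  W  L  W  L  W  W  L  W  W  L  W  L  W  W  L  W  W  L  W  L  W  W  L  W  W
Position 32 is W, so the first player wins.

First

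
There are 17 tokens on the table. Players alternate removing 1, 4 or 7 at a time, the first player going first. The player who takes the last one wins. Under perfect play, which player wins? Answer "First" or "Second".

i:   0  1  2  3  4  5  6  7  8  9 10 11 12 13 14 15 16 17
     L  W  L  W  W  L  W  W  L  W  L  W  W  L  W  W  L  W
Position 17 is W, so the first player wins.

First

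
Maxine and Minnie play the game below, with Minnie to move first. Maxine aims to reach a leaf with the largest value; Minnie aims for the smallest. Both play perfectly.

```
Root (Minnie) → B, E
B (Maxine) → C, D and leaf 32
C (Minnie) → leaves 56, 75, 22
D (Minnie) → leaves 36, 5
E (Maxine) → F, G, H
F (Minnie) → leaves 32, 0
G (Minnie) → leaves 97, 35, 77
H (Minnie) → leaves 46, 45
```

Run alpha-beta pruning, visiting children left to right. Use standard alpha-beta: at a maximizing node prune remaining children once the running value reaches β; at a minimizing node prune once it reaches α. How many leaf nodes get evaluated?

C [α=-∞,β=+∞]: v=22
D [α=22,β=+∞]: v=5
B [α=-∞,β=+∞]: v=32
F [α=-∞,β=32]: v=0
G [α=0,β=32]: v=35
E [α=-∞,β=32]: v=35 after child 2 ≥ β → β-cutoff, skip 1
Root [α=-∞,β=+∞]: v=32
Leaves evaluated: 11 of 13.

11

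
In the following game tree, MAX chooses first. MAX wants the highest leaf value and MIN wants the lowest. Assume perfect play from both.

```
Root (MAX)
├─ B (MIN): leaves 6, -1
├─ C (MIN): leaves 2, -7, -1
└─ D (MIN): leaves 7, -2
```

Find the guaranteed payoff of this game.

B (MIN): min(6, -1) = -1
C (MIN): min(2, -7, -1) = -7
D (MIN): min(7, -2) = -2
Root (MAX): max(-1, -7, -2) = -1

-1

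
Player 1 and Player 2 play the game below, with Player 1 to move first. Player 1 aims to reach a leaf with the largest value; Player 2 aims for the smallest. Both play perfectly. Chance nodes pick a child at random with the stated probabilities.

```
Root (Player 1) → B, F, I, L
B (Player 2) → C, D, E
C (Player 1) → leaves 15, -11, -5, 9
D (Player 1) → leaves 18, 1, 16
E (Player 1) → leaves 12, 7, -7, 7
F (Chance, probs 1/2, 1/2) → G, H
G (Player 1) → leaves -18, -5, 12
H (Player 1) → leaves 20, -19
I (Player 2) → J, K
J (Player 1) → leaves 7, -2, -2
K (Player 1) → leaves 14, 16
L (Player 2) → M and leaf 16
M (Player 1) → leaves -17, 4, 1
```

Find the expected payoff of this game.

16

C (Player 1): max(15, -11, -5, 9) = 15
D (Player 1): max(18, 1, 16) = 18
E (Player 1): max(12, 7, -7, 7) = 12
B (Player 2): min(15, 18, 12) = 12
G (Player 1): max(-18, -5, 12) = 12
H (Player 1): max(20, -19) = 20
F (Chance): 1/2·12 + 1/2·20 = 16
J (Player 1): max(7, -2, -2) = 7
K (Player 1): max(14, 16) = 16
I (Player 2): min(7, 16) = 7
M (Player 1): max(-17, 4, 1) = 4
L (Player 2): min(4, 16) = 4
Root (Player 1): max(12, 16, 7, 4) = 16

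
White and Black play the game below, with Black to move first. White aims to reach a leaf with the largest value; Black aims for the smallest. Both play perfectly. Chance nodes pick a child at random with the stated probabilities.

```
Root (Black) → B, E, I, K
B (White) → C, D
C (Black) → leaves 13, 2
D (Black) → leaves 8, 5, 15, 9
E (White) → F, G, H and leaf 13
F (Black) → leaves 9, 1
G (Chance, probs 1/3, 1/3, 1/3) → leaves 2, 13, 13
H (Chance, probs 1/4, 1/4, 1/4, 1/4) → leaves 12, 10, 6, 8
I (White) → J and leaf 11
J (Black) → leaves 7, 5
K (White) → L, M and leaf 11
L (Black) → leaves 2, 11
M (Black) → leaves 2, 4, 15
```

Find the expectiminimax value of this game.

C (Black): min(13, 2) = 2
D (Black): min(8, 5, 15, 9) = 5
B (White): max(2, 5) = 5
F (Black): min(9, 1) = 1
G (Chance): 1/3·2 + 1/3·13 + 1/3·13 = 9.33
H (Chance): 1/4·12 + 1/4·10 + 1/4·6 + 1/4·8 = 9
E (White): max(1, 9.33, 9, 13) = 13
J (Black): min(7, 5) = 5
I (White): max(5, 11) = 11
L (Black): min(2, 11) = 2
M (Black): min(2, 4, 15) = 2
K (White): max(2, 2, 11) = 11
Root (Black): min(5, 13, 11, 11) = 5

5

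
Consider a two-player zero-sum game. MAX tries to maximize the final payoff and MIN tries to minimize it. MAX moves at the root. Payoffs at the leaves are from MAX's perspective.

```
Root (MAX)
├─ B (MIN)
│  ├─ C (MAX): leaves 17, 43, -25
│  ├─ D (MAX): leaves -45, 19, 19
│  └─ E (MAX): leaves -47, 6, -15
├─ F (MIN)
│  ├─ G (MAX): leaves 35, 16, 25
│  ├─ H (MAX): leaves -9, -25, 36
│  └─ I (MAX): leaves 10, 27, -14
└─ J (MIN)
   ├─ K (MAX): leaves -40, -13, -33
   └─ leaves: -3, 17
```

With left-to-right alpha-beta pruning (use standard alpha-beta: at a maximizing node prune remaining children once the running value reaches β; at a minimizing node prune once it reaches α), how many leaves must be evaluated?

21

C [α=-∞,β=+∞]: v=43
D [α=-∞,β=43]: v=19
E [α=-∞,β=19]: v=6
B [α=-∞,β=+∞]: v=6
G [α=6,β=+∞]: v=35
H [α=6,β=35]: v=36
I [α=6,β=35]: v=27
F [α=6,β=+∞]: v=27
K [α=27,β=+∞]: v=-13
J [α=27,β=+∞]: v=-13 after child 1 ≤ α → α-cutoff, skip 2
Root [α=-∞,β=+∞]: v=27
Leaves evaluated: 21 of 23.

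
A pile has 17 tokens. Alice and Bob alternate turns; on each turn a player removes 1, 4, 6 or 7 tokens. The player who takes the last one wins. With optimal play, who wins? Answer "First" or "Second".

First

Positions where the player to move wins (W) vs loses (L):
i:   0  1  2  3  4  5  6  7  8  9 10 11 12 13 14 15 16 17
     L  W  L  W  W  L  W  W  W  W  L  W  W  L  W  L  W  W
Position 17 is W, so the first player wins.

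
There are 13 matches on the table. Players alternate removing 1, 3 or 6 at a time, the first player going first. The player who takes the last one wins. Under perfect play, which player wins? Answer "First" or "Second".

Second

Positions where the player to move wins (W) vs loses (L):
i:   0  1  2  3  4  5  6  7  8  9 10 11 12 13
     L  W  L  W  L  W  W  W  W  L  W  L  W  L
Position 13 is L, so the second player wins.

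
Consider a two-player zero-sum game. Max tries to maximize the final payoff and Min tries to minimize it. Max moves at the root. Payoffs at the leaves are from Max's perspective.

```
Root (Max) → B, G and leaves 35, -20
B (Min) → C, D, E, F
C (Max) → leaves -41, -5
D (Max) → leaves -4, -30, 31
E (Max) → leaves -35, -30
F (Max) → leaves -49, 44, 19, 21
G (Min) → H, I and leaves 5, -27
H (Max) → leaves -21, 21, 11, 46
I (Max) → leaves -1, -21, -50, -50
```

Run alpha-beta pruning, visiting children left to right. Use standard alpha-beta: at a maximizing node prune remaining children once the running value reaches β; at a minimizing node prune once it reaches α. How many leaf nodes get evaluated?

C [α=-∞,β=+∞]: v=-5
D [α=-∞,β=-5]: v=-4 after child 1 ≥ β → β-cutoff, skip 2
E [α=-∞,β=-5]: v=-30
F [α=-∞,β=-30]: v=44 after child 2 ≥ β → β-cutoff, skip 2
B [α=-∞,β=+∞]: v=-30
H [α=-30,β=+∞]: v=46
I [α=-30,β=46]: v=-1
G [α=-30,β=+∞]: v=-27
Root [α=-∞,β=+∞]: v=35
Leaves evaluated: 19 of 23.

19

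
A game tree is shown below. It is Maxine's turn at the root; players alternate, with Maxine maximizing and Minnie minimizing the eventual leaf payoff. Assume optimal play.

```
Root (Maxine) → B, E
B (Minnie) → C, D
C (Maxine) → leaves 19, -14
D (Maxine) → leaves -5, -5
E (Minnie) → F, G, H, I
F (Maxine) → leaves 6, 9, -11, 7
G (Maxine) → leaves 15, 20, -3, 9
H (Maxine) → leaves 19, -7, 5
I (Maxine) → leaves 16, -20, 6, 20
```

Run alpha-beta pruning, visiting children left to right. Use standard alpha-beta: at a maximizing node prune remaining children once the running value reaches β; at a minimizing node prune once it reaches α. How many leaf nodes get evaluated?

11

C [α=-∞,β=+∞]: v=19
D [α=-∞,β=19]: v=-5
B [α=-∞,β=+∞]: v=-5
F [α=-5,β=+∞]: v=9
G [α=-5,β=9]: v=15 after child 1 ≥ β → β-cutoff, skip 3
H [α=-5,β=9]: v=19 after child 1 ≥ β → β-cutoff, skip 2
I [α=-5,β=9]: v=16 after child 1 ≥ β → β-cutoff, skip 3
E [α=-5,β=+∞]: v=9
Root [α=-∞,β=+∞]: v=9
Leaves evaluated: 11 of 19.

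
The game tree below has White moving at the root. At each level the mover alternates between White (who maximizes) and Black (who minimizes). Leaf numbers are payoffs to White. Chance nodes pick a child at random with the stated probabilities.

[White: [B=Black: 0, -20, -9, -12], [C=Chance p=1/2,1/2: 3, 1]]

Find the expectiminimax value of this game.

B (Black): min(0, -20, -9, -12) = -20
C (Chance): 1/2·3 + 1/2·1 = 2
Root (White): max(-20, 2) = 2

2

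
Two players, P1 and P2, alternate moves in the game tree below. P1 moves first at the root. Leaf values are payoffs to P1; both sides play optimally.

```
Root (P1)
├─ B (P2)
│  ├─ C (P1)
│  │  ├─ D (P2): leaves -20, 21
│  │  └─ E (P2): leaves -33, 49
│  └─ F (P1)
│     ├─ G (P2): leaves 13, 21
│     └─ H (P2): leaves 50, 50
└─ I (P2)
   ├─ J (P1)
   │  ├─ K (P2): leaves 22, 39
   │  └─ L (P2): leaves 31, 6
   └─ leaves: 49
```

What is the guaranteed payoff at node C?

D: min(-20, 21) = -20
E: min(-33, 49) = -33
C: max(-20, -33) = -20

-20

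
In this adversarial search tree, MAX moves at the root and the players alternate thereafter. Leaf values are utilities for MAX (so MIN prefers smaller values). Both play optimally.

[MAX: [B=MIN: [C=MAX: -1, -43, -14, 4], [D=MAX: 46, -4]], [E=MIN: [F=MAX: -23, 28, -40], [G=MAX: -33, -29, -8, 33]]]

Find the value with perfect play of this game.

C (MAX): max(-1, -43, -14, 4) = 4
D (MAX): max(46, -4) = 46
B (MIN): min(4, 46) = 4
F (MAX): max(-23, 28, -40) = 28
G (MAX): max(-33, -29, -8, 33) = 33
E (MIN): min(28, 33) = 28
Root (MAX): max(4, 28) = 28

28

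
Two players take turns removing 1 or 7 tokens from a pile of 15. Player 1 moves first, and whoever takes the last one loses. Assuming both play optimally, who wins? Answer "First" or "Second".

Second

i:   0  1  2  3  4  5  6  7  8  9 10 11 12 13 14 15
     W  L  W  L  W  L  W  L  W  L  W  L  W  L  W  L
Position 15 is L, so the second player wins.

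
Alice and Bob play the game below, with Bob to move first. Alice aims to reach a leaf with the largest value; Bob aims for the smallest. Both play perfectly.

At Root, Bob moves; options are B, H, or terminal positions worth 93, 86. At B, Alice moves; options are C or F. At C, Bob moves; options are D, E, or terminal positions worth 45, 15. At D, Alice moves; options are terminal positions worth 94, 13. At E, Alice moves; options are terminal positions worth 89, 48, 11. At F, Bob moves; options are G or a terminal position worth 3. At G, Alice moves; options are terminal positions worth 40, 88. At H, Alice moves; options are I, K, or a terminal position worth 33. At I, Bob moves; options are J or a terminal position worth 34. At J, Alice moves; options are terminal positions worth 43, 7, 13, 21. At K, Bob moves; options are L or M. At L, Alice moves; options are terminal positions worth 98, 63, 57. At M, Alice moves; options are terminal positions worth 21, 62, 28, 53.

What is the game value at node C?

15

D: max(94, 13) = 94
E: max(89, 48, 11) = 89
C: min(94, 89, 45, 15) = 15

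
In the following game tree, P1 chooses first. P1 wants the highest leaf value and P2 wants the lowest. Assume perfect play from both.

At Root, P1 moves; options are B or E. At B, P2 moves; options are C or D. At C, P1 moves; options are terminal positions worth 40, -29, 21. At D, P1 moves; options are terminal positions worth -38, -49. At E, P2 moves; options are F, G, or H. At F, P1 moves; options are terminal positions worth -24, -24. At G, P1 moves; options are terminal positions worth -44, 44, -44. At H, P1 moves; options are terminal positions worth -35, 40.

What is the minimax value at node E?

-24

F: max(-24, -24) = -24
G: max(-44, 44, -44) = 44
H: max(-35, 40) = 40
E: min(-24, 44, 40) = -24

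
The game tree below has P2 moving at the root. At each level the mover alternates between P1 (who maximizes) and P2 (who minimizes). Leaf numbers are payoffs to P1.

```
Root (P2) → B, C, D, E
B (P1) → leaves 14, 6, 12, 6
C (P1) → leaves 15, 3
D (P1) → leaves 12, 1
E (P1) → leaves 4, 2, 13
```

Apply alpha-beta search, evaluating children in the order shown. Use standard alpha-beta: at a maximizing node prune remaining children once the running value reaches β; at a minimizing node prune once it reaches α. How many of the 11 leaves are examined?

10

B [α=-∞,β=+∞]: v=14
C [α=-∞,β=14]: v=15 after child 1 ≥ β → β-cutoff, skip 1
D [α=-∞,β=14]: v=12
E [α=-∞,β=12]: v=13
Root [α=-∞,β=+∞]: v=12
Leaves evaluated: 10 of 11.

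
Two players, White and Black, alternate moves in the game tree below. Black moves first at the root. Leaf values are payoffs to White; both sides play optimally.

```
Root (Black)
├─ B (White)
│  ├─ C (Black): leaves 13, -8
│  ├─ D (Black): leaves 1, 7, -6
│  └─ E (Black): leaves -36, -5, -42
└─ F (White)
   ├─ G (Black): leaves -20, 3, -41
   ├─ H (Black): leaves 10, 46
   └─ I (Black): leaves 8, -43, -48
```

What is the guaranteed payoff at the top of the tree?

-6

C (Black): min(13, -8) = -8
D (Black): min(1, 7, -6) = -6
E (Black): min(-36, -5, -42) = -42
B (White): max(-8, -6, -42) = -6
G (Black): min(-20, 3, -41) = -41
H (Black): min(10, 46) = 10
I (Black): min(8, -43, -48) = -48
F (White): max(-41, 10, -48) = 10
Root (Black): min(-6, 10) = -6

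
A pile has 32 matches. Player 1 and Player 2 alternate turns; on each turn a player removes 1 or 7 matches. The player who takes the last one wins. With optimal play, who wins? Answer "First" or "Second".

Positions where the player to move wins (W) vs loses (L):
i:   0  1  2  3  4  5  6  7  8  9 10 11 12 13 14 15 16 17 18 19 20 21 22 23 24 25 26 27 28 29 30 31 32
     L  W  L  W  L  W  L  W  L  W  L  W  L  W  L  W  L  W  L  W  L  W  L  W  L  W  L  W  L  W  L  W  L
Position 32 is L, so the second player wins.

Second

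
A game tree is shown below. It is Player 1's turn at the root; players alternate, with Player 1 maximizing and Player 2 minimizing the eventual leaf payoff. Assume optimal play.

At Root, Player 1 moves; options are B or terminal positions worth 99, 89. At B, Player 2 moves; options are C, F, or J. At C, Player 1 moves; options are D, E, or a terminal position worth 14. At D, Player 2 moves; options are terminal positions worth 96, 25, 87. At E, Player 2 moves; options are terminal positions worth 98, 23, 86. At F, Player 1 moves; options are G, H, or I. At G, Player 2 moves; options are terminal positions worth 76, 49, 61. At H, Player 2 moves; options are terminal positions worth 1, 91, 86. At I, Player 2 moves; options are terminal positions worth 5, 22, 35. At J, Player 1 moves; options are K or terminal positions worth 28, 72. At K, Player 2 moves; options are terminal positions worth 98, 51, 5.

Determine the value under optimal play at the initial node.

99

D (Player 2): min(96, 25, 87) = 25
E (Player 2): min(98, 23, 86) = 23
C (Player 1): max(25, 23, 14) = 25
G (Player 2): min(76, 49, 61) = 49
H (Player 2): min(1, 91, 86) = 1
I (Player 2): min(5, 22, 35) = 5
F (Player 1): max(49, 1, 5) = 49
K (Player 2): min(98, 51, 5) = 5
J (Player 1): max(5, 28, 72) = 72
B (Player 2): min(25, 49, 72) = 25
Root (Player 1): max(25, 99, 89) = 99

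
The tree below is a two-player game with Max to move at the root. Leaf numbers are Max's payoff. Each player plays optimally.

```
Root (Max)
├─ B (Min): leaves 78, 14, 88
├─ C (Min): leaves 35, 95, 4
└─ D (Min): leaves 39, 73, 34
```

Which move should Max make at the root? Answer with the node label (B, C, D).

D

B (Min): min(78, 14, 88) = 14
C (Min): min(35, 95, 4) = 4
D (Min): min(39, 73, 34) = 34
Root (Max): max(14, 4, 34) = 34
Max picks the child with the highest value: D (value 34).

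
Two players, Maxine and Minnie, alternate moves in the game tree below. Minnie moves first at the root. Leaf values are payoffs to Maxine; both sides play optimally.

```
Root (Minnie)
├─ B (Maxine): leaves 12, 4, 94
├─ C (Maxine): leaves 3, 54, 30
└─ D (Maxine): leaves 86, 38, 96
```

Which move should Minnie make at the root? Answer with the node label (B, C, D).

C

B (Maxine): max(12, 4, 94) = 94
C (Maxine): max(3, 54, 30) = 54
D (Maxine): max(86, 38, 96) = 96
Root (Minnie): min(94, 54, 96) = 54
Minnie picks the child with the lowest value: C (value 54).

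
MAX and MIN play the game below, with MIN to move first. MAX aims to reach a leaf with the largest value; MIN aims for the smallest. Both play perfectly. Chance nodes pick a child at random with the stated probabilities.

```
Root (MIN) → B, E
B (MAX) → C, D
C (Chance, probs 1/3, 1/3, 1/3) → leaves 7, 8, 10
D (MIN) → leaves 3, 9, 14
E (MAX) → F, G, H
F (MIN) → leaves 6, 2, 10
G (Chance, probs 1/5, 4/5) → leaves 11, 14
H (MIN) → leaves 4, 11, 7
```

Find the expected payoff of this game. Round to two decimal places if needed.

8.33

C (Chance): 1/3·7 + 1/3·8 + 1/3·10 = 8.33
D (MIN): min(3, 9, 14) = 3
B (MAX): max(8.33, 3) = 8.33
F (MIN): min(6, 2, 10) = 2
G (Chance): 1/5·11 + 4/5·14 = 13.4
H (MIN): min(4, 11, 7) = 4
E (MAX): max(2, 13.4, 4) = 13.4
Root (MIN): min(8.33, 13.4) = 8.33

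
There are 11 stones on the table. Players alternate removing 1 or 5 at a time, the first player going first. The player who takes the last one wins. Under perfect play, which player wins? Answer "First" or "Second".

First

Mark each pile size as W (mover wins) or L (mover loses):
i:   0  1  2  3  4  5  6  7  8  9 10 11
     L  W  L  W  L  W  L  W  L  W  L  W
Position 11 is W, so the first player wins.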